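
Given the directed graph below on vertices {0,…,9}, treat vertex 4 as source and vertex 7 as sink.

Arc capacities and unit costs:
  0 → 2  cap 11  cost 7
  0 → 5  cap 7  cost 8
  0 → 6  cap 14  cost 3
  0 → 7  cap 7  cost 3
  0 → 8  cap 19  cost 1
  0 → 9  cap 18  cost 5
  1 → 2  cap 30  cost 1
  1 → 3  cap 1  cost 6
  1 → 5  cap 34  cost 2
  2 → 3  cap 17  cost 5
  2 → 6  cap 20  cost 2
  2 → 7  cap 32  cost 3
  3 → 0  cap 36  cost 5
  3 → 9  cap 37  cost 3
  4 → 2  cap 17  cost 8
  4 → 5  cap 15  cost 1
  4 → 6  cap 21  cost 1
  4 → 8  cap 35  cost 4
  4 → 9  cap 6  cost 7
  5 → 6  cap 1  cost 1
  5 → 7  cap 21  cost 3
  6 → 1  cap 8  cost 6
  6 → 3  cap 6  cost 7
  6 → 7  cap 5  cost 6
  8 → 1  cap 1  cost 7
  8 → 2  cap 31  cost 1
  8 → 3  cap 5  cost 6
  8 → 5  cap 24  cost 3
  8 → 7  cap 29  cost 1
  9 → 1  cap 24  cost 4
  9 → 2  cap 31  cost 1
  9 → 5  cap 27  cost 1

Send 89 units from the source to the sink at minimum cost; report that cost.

shortest-cost path #1: 4→5→7 push 15 @ unit cost 4 (adds 60)
shortest-cost path #2: 4→8→7 push 29 @ unit cost 5 (adds 145)
shortest-cost path #3: 4→6→7 push 5 @ unit cost 7 (adds 35)
shortest-cost path #4: 4→8→2→7 push 6 @ unit cost 8 (adds 48)
shortest-cost path #5: 4→2→7 push 17 @ unit cost 11 (adds 187)
shortest-cost path #6: 4→9→2→7 push 6 @ unit cost 11 (adds 66)
shortest-cost path #7: 4→6→1→2→7 push 3 @ unit cost 11 (adds 33)
shortest-cost path #8: 4→6→1→2→9→5→7 push 5 @ unit cost 11 (adds 55)
shortest-cost path #9: 4→6→3→9→5→7 push 1 @ unit cost 15 (adds 15)
shortest-cost path #10: 4→6→3→0→7 push 2 @ unit cost 16 (adds 32)
total cost = 676

Minimum cost for 89 units: 676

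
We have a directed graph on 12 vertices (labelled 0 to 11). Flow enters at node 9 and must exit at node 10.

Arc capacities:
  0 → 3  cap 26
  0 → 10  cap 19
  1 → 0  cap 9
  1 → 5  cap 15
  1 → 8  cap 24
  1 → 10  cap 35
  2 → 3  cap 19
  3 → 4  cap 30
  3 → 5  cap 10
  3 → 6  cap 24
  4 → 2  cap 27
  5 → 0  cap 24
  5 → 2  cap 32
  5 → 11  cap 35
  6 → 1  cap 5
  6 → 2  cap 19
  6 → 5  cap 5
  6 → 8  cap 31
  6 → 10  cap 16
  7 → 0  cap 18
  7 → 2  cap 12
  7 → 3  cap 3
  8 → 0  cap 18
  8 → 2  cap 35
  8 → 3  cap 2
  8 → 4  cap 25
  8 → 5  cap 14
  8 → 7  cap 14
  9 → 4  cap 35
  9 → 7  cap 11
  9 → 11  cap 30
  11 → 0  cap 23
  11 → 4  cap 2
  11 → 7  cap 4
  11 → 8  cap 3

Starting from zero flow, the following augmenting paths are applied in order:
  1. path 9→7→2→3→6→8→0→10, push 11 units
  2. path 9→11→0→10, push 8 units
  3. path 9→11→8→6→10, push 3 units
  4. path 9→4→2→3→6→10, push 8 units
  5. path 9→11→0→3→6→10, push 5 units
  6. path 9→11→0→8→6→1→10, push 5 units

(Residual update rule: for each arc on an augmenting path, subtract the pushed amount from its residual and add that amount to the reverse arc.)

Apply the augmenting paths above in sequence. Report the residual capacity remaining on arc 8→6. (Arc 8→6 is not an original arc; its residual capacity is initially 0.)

Residual capacity of (8,6): 3

after path 1 (9→7→2→3→6→8→0→10, push 11): res(8,6)=11
after path 2 (9→11→0→10, push 8): res(8,6)=11
after path 3 (9→11→8→6→10, push 3): res(8,6)=8
after path 4 (9→4→2→3→6→10, push 8): res(8,6)=8
after path 5 (9→11→0→3→6→10, push 5): res(8,6)=8
after path 6 (9→11→0→8→6→1→10, push 5): res(8,6)=3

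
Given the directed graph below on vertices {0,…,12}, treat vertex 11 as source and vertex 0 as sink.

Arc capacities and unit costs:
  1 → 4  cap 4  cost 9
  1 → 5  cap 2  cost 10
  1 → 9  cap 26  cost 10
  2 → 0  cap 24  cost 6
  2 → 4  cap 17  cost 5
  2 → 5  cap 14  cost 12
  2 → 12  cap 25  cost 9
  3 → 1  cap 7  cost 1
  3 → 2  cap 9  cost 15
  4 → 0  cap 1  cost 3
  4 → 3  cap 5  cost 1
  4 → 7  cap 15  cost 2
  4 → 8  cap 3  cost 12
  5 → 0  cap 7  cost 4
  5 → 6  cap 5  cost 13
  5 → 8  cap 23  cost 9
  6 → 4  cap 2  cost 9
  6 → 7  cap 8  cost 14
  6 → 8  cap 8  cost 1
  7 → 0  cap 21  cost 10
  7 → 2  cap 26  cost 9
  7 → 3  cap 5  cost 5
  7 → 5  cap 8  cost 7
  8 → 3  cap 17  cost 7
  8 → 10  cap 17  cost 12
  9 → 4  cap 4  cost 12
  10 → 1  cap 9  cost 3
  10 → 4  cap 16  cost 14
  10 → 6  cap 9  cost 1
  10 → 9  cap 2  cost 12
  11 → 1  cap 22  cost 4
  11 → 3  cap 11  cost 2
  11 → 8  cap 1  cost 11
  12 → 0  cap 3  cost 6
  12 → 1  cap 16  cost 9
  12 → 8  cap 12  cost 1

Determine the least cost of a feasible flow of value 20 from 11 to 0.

Minimum cost for 20 units: 529

shortest-cost path #1: 11→3→1→4→0 push 1 @ unit cost 15 (adds 15)
shortest-cost path #2: 11→3→1→5→0 push 2 @ unit cost 17 (adds 34)
shortest-cost path #3: 11→3→2→0 push 8 @ unit cost 23 (adds 184)
shortest-cost path #4: 11→1→3→2→0 push 1 @ unit cost 24 (adds 24)
shortest-cost path #5: 11→1→4→7→0 push 3 @ unit cost 25 (adds 75)
shortest-cost path #6: 11→1→9→4→7→0 push 4 @ unit cost 38 (adds 152)
shortest-cost path #7: 11→8→10→6→4→7→0 push 1 @ unit cost 45 (adds 45)
total cost = 529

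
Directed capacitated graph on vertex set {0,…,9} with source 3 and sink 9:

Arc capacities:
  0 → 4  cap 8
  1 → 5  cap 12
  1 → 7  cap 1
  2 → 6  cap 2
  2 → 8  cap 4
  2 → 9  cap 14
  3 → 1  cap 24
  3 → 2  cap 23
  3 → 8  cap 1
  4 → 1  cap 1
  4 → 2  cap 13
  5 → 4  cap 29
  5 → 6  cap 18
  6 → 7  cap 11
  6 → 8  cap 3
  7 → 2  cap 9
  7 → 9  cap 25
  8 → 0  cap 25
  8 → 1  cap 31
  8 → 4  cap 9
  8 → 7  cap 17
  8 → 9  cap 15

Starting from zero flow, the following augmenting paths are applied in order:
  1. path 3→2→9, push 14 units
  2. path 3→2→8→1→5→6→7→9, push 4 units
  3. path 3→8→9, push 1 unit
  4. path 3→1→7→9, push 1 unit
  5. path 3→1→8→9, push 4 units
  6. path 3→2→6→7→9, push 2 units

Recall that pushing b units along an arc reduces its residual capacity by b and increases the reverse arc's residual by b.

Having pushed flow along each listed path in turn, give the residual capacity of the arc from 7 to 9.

Residual capacity of (7,9): 18

after path 1 (3→2→9, push 14): res(7,9)=25
after path 2 (3→2→8→1→5→6→7→9, push 4): res(7,9)=21
after path 3 (3→8→9, push 1): res(7,9)=21
after path 4 (3→1→7→9, push 1): res(7,9)=20
after path 5 (3→1→8→9, push 4): res(7,9)=20
after path 6 (3→2→6→7→9, push 2): res(7,9)=18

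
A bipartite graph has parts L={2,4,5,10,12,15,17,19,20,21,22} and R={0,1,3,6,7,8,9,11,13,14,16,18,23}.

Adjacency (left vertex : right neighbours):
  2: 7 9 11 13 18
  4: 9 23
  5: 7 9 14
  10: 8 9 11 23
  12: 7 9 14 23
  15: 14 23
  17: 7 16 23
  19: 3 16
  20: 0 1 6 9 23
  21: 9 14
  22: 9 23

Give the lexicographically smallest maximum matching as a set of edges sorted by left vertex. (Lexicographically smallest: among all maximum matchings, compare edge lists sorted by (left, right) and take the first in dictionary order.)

Lex-smallest maximum matching: {(2,11), (4,9), (5,7), (10,8), (12,14), (15,23), (17,16), (19,3), (20,0)}

|M| = 9 (so the lex-smallest maximum matching has 9 edges)
process left vertices in ascending order; for each, take the smallest-labelled available neighbour that still permits 9 edges overall, or leave it unmatched if none does
lex-smallest matching: {2-11, 4-9, 5-7, 10-8, 12-14, 15-23, 17-16, 19-3, 20-0}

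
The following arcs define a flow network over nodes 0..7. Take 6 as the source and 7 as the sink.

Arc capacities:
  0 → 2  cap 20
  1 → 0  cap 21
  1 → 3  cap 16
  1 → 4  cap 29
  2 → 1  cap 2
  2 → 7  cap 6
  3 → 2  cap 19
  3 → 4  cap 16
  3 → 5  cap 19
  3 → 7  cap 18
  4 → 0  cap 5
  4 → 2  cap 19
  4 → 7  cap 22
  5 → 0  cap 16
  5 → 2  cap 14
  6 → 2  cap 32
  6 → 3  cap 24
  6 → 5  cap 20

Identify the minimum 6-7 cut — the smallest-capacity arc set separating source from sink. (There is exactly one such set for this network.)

Min-cut arcs: {(2,1), (2,7), (6,3)} (total capacity 32)

augment #1: 6→2→7 push 6
augment #2: 6→3→7 push 18
augment #3: 6→3→4→7 push 6
augment #4: 6→2→1→4→7 push 2
max flow = 32; residual-reachable set from 6 gives S-side
cut edges (S→T): {(2,1), (2,7), (6,3)} total cap 32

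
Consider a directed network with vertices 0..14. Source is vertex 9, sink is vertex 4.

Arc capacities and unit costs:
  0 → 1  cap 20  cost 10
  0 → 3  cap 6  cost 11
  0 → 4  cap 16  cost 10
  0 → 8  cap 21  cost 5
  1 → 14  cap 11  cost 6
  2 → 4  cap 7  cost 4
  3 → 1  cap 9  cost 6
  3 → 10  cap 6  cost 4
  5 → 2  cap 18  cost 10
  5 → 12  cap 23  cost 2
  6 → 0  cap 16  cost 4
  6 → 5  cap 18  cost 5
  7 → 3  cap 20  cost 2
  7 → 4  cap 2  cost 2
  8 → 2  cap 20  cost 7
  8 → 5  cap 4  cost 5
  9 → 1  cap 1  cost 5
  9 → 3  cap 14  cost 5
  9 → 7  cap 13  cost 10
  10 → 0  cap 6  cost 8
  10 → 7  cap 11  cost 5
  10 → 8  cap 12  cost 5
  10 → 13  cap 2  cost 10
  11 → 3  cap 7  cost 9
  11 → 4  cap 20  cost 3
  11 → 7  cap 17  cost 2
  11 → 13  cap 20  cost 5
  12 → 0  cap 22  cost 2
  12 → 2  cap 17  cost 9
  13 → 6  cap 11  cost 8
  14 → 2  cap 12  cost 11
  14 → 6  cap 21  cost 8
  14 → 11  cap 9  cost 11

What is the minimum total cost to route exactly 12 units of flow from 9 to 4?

shortest-cost path #1: 9→7→4 push 2 @ unit cost 12 (adds 24)
shortest-cost path #2: 9→1→14→11→4 push 1 @ unit cost 25 (adds 25)
shortest-cost path #3: 9→3→10→8→2→4 push 6 @ unit cost 25 (adds 150)
shortest-cost path #4: 9→3→1→14→11→4 push 3 @ unit cost 31 (adds 93)
total cost = 292

Minimum cost for 12 units: 292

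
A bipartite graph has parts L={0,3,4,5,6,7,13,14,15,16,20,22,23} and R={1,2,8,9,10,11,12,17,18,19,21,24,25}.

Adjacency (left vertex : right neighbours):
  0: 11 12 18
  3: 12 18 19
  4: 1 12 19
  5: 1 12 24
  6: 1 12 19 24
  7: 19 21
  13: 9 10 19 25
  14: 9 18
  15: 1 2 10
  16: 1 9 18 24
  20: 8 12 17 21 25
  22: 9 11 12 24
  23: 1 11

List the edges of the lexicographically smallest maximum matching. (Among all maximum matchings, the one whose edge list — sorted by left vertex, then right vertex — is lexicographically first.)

|M| = 11 (so the lex-smallest maximum matching has 11 edges)
process left vertices in ascending order; for each, take the smallest-labelled available neighbour that still permits 11 edges overall, or leave it unmatched if none does
lex-smallest matching: {0-11, 3-12, 4-1, 5-24, 6-19, 7-21, 13-10, 14-9, 15-2, 16-18, 20-8}

Lex-smallest maximum matching: {(0,11), (3,12), (4,1), (5,24), (6,19), (7,21), (13,10), (14,9), (15,2), (16,18), (20,8)}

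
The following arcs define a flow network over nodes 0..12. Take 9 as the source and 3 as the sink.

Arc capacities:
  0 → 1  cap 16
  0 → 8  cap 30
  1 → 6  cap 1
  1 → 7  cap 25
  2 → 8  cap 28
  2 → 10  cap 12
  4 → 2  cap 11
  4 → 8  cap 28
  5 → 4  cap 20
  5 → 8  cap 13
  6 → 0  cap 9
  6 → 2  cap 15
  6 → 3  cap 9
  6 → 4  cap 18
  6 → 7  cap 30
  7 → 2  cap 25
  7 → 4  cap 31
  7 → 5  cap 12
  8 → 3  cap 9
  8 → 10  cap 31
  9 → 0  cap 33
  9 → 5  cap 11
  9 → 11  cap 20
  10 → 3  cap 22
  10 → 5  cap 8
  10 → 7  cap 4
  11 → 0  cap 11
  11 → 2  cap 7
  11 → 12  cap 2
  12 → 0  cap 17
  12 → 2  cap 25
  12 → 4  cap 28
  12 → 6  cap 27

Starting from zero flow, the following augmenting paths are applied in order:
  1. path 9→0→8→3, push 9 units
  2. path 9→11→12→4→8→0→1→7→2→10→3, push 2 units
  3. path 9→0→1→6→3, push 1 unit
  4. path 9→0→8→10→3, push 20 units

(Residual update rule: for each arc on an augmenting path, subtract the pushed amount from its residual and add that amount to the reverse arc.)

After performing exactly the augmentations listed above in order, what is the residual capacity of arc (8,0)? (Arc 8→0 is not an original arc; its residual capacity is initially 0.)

after path 1 (9→0→8→3, push 9): res(8,0)=9
after path 2 (9→11→12→4→8→0→1→7→2→10→3, push 2): res(8,0)=7
after path 3 (9→0→1→6→3, push 1): res(8,0)=7
after path 4 (9→0→8→10→3, push 20): res(8,0)=27

Residual capacity of (8,0): 27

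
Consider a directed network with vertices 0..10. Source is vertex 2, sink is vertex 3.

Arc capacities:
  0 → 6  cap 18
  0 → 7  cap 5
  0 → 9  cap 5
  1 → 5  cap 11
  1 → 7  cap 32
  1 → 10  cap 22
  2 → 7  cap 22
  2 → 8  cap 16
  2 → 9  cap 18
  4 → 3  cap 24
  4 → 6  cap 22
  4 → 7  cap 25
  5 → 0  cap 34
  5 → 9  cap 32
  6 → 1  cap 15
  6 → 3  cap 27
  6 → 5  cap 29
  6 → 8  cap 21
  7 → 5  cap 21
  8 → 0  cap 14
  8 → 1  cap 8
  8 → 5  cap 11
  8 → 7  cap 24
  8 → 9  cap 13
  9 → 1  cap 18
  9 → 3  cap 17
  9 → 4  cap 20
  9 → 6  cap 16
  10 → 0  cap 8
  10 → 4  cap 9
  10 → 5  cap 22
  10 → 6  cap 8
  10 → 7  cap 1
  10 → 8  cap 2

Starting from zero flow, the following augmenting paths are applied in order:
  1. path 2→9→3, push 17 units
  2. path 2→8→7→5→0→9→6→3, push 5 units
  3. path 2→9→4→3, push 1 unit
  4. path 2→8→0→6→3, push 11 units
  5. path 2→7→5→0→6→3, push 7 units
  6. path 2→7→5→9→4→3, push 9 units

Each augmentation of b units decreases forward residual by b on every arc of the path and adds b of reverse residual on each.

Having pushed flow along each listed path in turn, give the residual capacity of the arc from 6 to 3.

Residual capacity of (6,3): 4

after path 1 (2→9→3, push 17): res(6,3)=27
after path 2 (2→8→7→5→0→9→6→3, push 5): res(6,3)=22
after path 3 (2→9→4→3, push 1): res(6,3)=22
after path 4 (2→8→0→6→3, push 11): res(6,3)=11
after path 5 (2→7→5→0→6→3, push 7): res(6,3)=4
after path 6 (2→7→5→9→4→3, push 9): res(6,3)=4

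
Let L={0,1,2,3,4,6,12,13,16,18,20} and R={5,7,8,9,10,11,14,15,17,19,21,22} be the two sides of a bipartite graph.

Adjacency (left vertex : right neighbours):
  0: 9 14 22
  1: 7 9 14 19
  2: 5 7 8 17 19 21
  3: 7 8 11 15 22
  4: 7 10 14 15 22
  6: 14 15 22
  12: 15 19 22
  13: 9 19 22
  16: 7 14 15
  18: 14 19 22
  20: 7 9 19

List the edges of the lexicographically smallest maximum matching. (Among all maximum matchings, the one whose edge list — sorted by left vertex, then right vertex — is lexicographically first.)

Lex-smallest maximum matching: {(0,9), (1,7), (2,5), (3,8), (4,10), (6,14), (12,15), (13,19), (18,22)}

|M| = 9 (so the lex-smallest maximum matching has 9 edges)
process left vertices in ascending order; for each, take the smallest-labelled available neighbour that still permits 9 edges overall, or leave it unmatched if none does
lex-smallest matching: {0-9, 1-7, 2-5, 3-8, 4-10, 6-14, 12-15, 13-19, 18-22}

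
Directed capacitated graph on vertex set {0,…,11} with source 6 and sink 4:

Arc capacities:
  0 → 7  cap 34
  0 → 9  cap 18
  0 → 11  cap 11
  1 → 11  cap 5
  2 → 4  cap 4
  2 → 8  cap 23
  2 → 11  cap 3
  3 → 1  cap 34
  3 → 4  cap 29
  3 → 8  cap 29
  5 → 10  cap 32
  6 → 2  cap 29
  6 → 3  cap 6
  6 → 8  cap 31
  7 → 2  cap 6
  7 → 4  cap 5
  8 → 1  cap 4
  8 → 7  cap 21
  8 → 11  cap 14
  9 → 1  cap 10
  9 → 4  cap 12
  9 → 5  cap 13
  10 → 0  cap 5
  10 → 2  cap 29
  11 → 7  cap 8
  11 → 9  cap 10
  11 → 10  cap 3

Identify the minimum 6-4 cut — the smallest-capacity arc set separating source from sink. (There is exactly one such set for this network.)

Min-cut arcs: {(2,4), (6,3), (7,4), (9,4)} (total capacity 27)

augment #1: 6→2→4 push 4
augment #2: 6→3→4 push 6
augment #3: 6→8→7→4 push 5
augment #4: 6→2→11→9→4 push 3
augment #5: 6→8→11→9→4 push 7
augment #6: 6→8→11→10→0→9→4 push 2
max flow = 27; residual-reachable set from 6 gives S-side
cut edges (S→T): {(2,4), (6,3), (7,4), (9,4)} total cap 27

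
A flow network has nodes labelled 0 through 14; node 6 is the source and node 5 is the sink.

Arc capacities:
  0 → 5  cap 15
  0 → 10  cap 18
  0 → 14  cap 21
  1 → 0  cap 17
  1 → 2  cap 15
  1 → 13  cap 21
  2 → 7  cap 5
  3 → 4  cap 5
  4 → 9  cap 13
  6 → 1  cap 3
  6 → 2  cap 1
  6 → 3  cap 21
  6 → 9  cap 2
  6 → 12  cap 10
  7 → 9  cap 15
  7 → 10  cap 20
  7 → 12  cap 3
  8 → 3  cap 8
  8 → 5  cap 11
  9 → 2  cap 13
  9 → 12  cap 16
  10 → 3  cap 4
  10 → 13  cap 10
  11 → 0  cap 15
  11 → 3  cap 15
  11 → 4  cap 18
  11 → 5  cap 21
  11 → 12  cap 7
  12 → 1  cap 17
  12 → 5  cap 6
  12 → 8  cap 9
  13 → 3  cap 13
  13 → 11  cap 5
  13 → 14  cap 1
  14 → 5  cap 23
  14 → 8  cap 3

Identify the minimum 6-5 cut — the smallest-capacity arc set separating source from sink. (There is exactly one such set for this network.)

Min-cut arcs: {(3,4), (6,1), (6,2), (6,9), (6,12)} (total capacity 21)

augment #1: 6→12→5 push 6
augment #2: 6→1→0→5 push 3
augment #3: 6→12→8→5 push 4
augment #4: 6→9→12→8→5 push 2
augment #5: 6→2→7→12→8→5 push 1
augment #6: 6→3→4→9→12→8→5 push 2
augment #7: 6→3→4→9→12→1→0→5 push 3
max flow = 21; residual-reachable set from 6 gives S-side
cut edges (S→T): {(3,4), (6,1), (6,2), (6,9), (6,12)} total cap 21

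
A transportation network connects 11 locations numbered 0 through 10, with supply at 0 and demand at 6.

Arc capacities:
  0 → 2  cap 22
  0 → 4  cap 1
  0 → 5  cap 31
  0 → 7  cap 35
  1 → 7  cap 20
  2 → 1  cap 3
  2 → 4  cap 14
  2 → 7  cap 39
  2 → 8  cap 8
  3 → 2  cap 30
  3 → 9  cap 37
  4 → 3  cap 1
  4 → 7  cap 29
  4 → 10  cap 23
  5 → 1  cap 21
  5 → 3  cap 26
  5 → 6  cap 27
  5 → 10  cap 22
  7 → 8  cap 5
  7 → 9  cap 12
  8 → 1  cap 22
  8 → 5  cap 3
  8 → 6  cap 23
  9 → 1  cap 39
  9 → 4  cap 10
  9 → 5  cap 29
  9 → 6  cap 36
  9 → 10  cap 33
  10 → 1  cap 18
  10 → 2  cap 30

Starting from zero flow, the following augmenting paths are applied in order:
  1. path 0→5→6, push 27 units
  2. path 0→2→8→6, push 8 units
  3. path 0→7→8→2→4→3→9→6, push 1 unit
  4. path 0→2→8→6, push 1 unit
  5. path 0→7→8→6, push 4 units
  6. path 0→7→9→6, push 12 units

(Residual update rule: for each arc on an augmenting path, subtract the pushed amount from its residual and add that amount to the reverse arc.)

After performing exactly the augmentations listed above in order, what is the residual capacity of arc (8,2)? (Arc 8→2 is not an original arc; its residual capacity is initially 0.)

after path 1 (0→5→6, push 27): res(8,2)=0
after path 2 (0→2→8→6, push 8): res(8,2)=8
after path 3 (0→7→8→2→4→3→9→6, push 1): res(8,2)=7
after path 4 (0→2→8→6, push 1): res(8,2)=8
after path 5 (0→7→8→6, push 4): res(8,2)=8
after path 6 (0→7→9→6, push 12): res(8,2)=8

Residual capacity of (8,2): 8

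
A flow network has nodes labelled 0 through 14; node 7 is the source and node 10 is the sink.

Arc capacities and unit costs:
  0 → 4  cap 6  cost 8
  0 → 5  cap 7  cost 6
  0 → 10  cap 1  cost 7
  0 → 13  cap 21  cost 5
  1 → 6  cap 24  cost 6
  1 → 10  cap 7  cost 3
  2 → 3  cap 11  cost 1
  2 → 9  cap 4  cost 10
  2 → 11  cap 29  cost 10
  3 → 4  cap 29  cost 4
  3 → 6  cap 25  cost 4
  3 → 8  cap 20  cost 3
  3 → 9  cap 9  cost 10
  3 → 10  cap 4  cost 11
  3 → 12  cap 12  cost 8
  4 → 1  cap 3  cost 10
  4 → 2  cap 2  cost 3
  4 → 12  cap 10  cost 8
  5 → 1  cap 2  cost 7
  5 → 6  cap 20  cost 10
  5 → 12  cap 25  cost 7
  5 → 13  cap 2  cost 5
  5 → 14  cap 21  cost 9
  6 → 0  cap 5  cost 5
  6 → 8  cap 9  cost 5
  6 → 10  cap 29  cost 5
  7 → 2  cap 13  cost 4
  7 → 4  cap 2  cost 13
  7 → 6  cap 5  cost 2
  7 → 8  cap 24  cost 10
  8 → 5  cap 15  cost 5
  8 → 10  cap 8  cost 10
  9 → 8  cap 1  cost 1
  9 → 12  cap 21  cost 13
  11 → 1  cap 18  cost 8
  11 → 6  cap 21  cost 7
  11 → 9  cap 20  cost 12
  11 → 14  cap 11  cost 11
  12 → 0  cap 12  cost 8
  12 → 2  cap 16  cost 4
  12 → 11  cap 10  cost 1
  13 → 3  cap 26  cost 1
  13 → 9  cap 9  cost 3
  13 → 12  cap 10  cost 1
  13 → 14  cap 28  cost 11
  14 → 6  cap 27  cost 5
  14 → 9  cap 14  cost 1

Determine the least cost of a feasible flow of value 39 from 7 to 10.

shortest-cost path #1: 7→6→10 push 5 @ unit cost 7 (adds 35)
shortest-cost path #2: 7→2→3→6→10 push 11 @ unit cost 14 (adds 154)
shortest-cost path #3: 7→8→10 push 8 @ unit cost 20 (adds 160)
shortest-cost path #4: 7→8→5→1→10 push 2 @ unit cost 25 (adds 50)
shortest-cost path #5: 7→2→11→1→10 push 2 @ unit cost 25 (adds 50)
shortest-cost path #6: 7→4→1→10 push 2 @ unit cost 26 (adds 52)
shortest-cost path #7: 7→8→5→6→10 push 9 @ unit cost 30 (adds 270)
total cost = 771

Minimum cost for 39 units: 771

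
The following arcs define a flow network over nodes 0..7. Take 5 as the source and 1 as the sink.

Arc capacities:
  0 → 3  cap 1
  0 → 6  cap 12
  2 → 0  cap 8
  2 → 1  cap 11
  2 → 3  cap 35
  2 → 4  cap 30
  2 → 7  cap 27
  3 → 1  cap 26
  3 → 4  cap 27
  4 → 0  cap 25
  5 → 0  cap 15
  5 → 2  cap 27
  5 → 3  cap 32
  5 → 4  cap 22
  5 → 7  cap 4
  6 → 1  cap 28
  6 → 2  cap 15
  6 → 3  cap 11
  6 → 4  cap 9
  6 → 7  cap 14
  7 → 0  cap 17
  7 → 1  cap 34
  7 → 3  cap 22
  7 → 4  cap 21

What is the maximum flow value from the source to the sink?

Maximum flow value: 69

augment #1: 5→2→1 bottleneck 11, total now 11
augment #2: 5→3→1 bottleneck 26, total now 37
augment #3: 5→7→1 bottleneck 4, total now 41
augment #4: 5→0→6→1 bottleneck 12, total now 53
augment #5: 5→2→7→1 bottleneck 16, total now 69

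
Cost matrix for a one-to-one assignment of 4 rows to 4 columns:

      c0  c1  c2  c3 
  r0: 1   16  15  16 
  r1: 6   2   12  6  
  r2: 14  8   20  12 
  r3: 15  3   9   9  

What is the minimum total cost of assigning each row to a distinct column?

one of 2 optimal assignments: row0→col0 (cost 1), row1→col1 (cost 2), row2→col3 (cost 12), row3→col2 (cost 9)
total = 1 + 2 + 12 + 9 = 24

Minimum assignment cost: 24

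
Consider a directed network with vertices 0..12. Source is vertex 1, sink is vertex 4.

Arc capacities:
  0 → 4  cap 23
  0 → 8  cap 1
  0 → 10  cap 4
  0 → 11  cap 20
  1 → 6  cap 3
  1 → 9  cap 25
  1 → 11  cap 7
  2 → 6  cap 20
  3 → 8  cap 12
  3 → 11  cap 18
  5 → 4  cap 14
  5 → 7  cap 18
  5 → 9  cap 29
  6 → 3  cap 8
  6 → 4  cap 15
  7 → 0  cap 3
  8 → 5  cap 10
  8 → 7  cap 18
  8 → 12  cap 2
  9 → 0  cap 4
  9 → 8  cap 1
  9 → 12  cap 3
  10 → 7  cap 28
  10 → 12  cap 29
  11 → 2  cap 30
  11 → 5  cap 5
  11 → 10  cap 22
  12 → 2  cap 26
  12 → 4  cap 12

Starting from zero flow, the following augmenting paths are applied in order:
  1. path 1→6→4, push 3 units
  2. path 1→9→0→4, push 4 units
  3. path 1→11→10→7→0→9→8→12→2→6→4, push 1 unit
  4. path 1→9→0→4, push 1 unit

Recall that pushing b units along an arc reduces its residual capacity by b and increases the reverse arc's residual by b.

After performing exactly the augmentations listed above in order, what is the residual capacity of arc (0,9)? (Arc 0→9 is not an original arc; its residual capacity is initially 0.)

Residual capacity of (0,9): 4

after path 1 (1→6→4, push 3): res(0,9)=0
after path 2 (1→9→0→4, push 4): res(0,9)=4
after path 3 (1→11→10→7→0→9→8→12→2→6→4, push 1): res(0,9)=3
after path 4 (1→9→0→4, push 1): res(0,9)=4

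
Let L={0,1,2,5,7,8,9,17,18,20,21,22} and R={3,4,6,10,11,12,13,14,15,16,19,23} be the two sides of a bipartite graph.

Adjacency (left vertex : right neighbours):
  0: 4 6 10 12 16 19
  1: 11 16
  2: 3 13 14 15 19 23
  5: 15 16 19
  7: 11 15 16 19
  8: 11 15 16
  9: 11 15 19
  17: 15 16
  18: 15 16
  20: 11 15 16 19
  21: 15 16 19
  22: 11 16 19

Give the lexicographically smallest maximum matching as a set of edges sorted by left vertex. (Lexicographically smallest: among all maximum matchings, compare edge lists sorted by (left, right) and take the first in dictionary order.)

Lex-smallest maximum matching: {(0,4), (1,11), (2,3), (5,15), (7,16), (9,19)}

|M| = 6 (so the lex-smallest maximum matching has 6 edges)
process left vertices in ascending order; for each, take the smallest-labelled available neighbour that still permits 6 edges overall, or leave it unmatched if none does
lex-smallest matching: {0-4, 1-11, 2-3, 5-15, 7-16, 9-19}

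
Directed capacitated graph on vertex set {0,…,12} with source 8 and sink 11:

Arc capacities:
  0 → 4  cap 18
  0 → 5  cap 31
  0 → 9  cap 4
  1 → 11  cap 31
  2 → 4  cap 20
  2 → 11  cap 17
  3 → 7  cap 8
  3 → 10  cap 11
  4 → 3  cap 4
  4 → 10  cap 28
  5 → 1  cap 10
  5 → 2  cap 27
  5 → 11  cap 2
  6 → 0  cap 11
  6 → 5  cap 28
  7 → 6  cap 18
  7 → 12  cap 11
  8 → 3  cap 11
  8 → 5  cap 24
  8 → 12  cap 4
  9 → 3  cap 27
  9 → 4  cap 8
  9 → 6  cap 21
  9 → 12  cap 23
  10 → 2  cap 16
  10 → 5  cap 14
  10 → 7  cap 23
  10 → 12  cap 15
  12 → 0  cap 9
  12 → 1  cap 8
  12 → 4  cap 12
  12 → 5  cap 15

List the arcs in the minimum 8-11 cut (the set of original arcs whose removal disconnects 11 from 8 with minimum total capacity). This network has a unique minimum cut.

Min-cut arcs: {(2,11), (5,1), (5,11), (12,1)} (total capacity 37)

augment #1: 8→5→11 push 2
augment #2: 8→5→1→11 push 10
augment #3: 8→5→2→11 push 12
augment #4: 8→12→1→11 push 4
augment #5: 8→3→10→2→11 push 5
augment #6: 8→3→7→12→1→11 push 4
max flow = 37; residual-reachable set from 8 gives S-side
cut edges (S→T): {(2,11), (5,1), (5,11), (12,1)} total cap 37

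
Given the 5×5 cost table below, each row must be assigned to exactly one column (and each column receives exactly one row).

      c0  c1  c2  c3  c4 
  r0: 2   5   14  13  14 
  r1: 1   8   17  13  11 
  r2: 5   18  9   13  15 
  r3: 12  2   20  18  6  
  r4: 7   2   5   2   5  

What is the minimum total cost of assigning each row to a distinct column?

Minimum assignment cost: 23

optimal assignment: row0→col1 (cost 5), row1→col0 (cost 1), row2→col2 (cost 9), row3→col4 (cost 6), row4→col3 (cost 2)
total = 5 + 1 + 9 + 6 + 2 = 23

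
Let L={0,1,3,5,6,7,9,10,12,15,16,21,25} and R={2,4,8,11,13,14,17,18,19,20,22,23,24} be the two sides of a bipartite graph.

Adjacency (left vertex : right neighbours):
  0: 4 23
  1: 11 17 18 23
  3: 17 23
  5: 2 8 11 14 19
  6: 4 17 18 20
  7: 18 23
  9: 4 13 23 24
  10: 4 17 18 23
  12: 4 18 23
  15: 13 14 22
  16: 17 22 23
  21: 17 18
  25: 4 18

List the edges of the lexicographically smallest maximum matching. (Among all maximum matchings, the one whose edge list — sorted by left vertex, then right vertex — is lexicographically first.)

Lex-smallest maximum matching: {(0,4), (1,11), (3,17), (5,2), (6,20), (7,18), (9,13), (10,23), (15,14), (16,22)}

|M| = 10 (so the lex-smallest maximum matching has 10 edges)
process left vertices in ascending order; for each, take the smallest-labelled available neighbour that still permits 10 edges overall, or leave it unmatched if none does
lex-smallest matching: {0-4, 1-11, 3-17, 5-2, 6-20, 7-18, 9-13, 10-23, 15-14, 16-22}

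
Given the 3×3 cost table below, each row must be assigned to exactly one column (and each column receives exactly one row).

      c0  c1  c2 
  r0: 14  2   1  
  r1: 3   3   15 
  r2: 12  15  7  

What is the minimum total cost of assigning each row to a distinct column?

optimal assignment: row0→col1 (cost 2), row1→col0 (cost 3), row2→col2 (cost 7)
total = 2 + 3 + 7 = 12

Minimum assignment cost: 12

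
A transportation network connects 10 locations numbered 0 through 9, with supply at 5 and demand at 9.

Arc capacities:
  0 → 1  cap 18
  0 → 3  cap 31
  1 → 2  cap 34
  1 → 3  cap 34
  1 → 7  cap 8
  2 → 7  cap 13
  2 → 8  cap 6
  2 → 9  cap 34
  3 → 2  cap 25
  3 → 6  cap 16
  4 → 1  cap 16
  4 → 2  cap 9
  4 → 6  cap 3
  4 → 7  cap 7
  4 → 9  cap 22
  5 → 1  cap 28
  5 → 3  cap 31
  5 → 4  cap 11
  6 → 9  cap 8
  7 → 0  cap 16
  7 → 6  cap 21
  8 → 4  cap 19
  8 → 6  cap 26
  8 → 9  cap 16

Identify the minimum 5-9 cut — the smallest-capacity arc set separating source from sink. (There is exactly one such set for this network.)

augment #1: 5→4→9 push 11
augment #2: 5→1→2→9 push 28
augment #3: 5→3→2→9 push 6
augment #4: 5→3→6→9 push 8
augment #5: 5→3→2→8→9 push 6
max flow = 59; residual-reachable set from 5 gives S-side
cut edges (S→T): {(2,8), (2,9), (5,4), (6,9)} total cap 59

Min-cut arcs: {(2,8), (2,9), (5,4), (6,9)} (total capacity 59)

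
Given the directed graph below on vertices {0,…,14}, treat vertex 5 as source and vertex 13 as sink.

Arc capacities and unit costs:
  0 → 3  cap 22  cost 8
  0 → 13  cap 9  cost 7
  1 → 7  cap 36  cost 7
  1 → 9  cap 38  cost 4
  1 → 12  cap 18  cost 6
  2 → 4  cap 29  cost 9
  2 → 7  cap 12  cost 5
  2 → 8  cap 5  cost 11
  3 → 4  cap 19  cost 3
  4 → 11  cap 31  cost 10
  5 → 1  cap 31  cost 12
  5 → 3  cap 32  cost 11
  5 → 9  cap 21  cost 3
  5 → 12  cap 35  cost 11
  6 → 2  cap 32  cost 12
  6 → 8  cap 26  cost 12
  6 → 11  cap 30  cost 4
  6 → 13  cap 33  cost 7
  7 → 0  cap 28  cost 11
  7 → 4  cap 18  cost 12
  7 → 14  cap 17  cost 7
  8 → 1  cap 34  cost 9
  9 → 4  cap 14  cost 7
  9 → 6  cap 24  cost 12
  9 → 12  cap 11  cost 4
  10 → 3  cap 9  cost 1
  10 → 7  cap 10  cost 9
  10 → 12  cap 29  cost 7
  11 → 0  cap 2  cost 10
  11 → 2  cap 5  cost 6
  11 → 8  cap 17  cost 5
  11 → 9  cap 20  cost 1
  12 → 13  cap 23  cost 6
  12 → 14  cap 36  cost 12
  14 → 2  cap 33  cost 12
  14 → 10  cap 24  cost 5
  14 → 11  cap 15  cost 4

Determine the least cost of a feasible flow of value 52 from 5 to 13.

shortest-cost path #1: 5→9→12→13 push 11 @ unit cost 13 (adds 143)
shortest-cost path #2: 5→12→13 push 12 @ unit cost 17 (adds 204)
shortest-cost path #3: 5→9→6→13 push 10 @ unit cost 22 (adds 220)
shortest-cost path #4: 5→12→9→6→13 push 11 @ unit cost 26 (adds 286)
shortest-cost path #5: 5→1→9→6→13 push 3 @ unit cost 35 (adds 105)
shortest-cost path #6: 5→1→7→0→13 push 5 @ unit cost 37 (adds 185)
total cost = 1143

Minimum cost for 52 units: 1143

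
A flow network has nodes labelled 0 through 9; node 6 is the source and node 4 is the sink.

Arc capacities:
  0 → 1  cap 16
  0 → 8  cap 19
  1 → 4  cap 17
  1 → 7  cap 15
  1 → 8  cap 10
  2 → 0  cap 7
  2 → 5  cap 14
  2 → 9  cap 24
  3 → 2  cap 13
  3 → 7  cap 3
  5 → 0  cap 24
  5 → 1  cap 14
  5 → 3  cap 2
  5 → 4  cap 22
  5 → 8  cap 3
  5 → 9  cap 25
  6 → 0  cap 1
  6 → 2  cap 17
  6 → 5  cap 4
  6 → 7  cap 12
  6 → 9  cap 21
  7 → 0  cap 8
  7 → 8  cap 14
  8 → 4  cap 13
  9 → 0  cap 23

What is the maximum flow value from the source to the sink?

Maximum flow value: 47

augment #1: 6→5→4 bottleneck 4, total now 4
augment #2: 6→0→1→4 bottleneck 1, total now 5
augment #3: 6→2→5→4 bottleneck 14, total now 19
augment #4: 6→7→8→4 bottleneck 12, total now 31
augment #5: 6→2→0→1→4 bottleneck 3, total now 34
augment #6: 6→9→0→1→4 bottleneck 12, total now 46
augment #7: 6→9→0→8→4 bottleneck 1, total now 47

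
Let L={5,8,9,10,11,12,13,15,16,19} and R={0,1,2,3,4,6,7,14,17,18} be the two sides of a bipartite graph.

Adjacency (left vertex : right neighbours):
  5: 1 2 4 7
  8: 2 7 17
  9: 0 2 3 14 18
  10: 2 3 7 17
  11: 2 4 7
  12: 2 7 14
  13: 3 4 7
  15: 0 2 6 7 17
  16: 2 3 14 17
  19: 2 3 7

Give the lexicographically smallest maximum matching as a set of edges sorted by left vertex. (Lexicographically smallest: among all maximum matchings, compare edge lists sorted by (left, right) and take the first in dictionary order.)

Lex-smallest maximum matching: {(5,1), (8,2), (9,0), (10,3), (11,4), (12,14), (13,7), (15,6), (16,17)}

|M| = 9 (so the lex-smallest maximum matching has 9 edges)
process left vertices in ascending order; for each, take the smallest-labelled available neighbour that still permits 9 edges overall, or leave it unmatched if none does
lex-smallest matching: {5-1, 8-2, 9-0, 10-3, 11-4, 12-14, 13-7, 15-6, 16-17}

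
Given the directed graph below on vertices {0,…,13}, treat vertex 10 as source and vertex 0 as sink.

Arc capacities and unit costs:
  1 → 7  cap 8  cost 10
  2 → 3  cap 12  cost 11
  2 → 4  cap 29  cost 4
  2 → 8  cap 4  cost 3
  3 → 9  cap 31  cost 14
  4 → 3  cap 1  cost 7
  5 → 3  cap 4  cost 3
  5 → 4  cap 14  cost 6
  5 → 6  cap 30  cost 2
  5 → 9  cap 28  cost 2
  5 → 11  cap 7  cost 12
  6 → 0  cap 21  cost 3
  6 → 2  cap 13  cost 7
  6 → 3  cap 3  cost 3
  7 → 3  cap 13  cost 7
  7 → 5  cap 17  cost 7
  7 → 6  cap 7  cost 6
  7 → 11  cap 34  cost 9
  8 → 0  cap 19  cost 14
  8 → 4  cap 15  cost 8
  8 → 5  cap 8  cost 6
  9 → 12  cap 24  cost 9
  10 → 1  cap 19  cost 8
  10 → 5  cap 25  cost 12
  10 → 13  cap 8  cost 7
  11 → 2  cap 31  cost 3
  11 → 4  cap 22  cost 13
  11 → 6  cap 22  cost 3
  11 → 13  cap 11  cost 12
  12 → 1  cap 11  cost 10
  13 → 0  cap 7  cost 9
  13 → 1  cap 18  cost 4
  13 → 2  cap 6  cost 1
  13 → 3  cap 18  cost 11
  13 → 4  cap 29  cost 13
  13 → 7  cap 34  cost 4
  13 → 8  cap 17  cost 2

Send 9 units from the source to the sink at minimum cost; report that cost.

shortest-cost path #1: 10→13→0 push 7 @ unit cost 16 (adds 112)
shortest-cost path #2: 10→5→6→0 push 2 @ unit cost 17 (adds 34)
total cost = 146

Minimum cost for 9 units: 146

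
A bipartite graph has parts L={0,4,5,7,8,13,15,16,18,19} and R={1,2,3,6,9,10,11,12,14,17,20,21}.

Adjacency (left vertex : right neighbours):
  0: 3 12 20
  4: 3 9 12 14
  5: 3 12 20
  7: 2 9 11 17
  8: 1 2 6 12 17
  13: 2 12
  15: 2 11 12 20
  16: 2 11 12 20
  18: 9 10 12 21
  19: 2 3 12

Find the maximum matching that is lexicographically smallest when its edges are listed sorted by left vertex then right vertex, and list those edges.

|M| = 9 (so the lex-smallest maximum matching has 9 edges)
process left vertices in ascending order; for each, take the smallest-labelled available neighbour that still permits 9 edges overall, or leave it unmatched if none does
lex-smallest matching: {0-3, 4-9, 5-12, 7-17, 8-1, 13-2, 15-11, 16-20, 18-10}

Lex-smallest maximum matching: {(0,3), (4,9), (5,12), (7,17), (8,1), (13,2), (15,11), (16,20), (18,10)}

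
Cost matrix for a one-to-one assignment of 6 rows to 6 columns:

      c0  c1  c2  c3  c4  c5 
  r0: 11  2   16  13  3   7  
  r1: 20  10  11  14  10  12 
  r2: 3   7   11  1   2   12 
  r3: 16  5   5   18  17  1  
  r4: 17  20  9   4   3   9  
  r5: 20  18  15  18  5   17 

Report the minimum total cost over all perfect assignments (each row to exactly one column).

optimal assignment: row0→col1 (cost 2), row1→col2 (cost 11), row2→col0 (cost 3), row3→col5 (cost 1), row4→col3 (cost 4), row5→col4 (cost 5)
total = 2 + 11 + 3 + 1 + 4 + 5 = 26

Minimum assignment cost: 26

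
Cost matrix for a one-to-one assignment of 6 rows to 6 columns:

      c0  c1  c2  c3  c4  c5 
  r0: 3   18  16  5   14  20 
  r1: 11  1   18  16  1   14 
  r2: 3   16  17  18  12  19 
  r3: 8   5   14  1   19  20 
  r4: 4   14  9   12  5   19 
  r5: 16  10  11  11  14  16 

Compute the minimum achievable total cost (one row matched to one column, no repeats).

optimal assignment: row0→col3 (cost 5), row1→col4 (cost 1), row2→col0 (cost 3), row3→col1 (cost 5), row4→col2 (cost 9), row5→col5 (cost 16)
total = 5 + 1 + 3 + 5 + 9 + 16 = 39

Minimum assignment cost: 39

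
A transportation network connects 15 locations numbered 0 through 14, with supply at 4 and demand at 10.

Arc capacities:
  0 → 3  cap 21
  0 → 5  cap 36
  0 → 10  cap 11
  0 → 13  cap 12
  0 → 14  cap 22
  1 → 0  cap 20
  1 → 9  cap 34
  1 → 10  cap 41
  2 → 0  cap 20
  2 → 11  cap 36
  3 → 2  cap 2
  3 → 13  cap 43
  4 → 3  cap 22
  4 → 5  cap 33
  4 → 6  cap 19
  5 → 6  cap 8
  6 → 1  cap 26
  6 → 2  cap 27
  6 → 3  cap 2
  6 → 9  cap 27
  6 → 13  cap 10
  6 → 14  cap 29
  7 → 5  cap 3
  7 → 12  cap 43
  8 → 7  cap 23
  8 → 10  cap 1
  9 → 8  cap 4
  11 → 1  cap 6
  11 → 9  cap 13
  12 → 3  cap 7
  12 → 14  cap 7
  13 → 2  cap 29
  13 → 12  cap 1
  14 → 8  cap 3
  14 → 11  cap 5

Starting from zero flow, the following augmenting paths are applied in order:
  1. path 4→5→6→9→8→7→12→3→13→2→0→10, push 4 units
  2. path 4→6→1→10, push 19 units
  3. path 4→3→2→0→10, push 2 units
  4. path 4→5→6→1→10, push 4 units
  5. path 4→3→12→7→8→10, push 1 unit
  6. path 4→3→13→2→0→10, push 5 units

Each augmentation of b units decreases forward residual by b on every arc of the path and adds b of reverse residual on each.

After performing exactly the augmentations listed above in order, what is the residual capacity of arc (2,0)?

Residual capacity of (2,0): 9

after path 1 (4→5→6→9→8→7→12→3→13→2→0→10, push 4): res(2,0)=16
after path 2 (4→6→1→10, push 19): res(2,0)=16
after path 3 (4→3→2→0→10, push 2): res(2,0)=14
after path 4 (4→5→6→1→10, push 4): res(2,0)=14
after path 5 (4→3→12→7→8→10, push 1): res(2,0)=14
after path 6 (4→3→13→2→0→10, push 5): res(2,0)=9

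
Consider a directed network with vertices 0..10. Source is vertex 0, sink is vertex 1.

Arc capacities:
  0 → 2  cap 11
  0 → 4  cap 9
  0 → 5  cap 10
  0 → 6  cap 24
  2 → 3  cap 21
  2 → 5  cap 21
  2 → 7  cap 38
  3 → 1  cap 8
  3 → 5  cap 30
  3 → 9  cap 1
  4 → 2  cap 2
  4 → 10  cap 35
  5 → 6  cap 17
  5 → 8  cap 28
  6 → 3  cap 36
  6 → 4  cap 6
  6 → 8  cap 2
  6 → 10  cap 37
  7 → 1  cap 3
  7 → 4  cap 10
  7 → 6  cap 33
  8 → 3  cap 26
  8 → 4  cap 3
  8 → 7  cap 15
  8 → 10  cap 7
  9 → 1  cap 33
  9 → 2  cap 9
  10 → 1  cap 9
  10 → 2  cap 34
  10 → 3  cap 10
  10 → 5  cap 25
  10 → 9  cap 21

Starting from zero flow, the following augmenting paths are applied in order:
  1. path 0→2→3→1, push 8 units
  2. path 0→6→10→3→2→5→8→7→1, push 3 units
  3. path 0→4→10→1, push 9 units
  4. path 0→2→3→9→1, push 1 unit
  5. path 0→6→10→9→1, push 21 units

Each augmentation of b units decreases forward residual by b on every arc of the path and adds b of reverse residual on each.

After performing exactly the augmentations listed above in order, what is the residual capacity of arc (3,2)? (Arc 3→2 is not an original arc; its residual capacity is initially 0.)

Residual capacity of (3,2): 6

after path 1 (0→2→3→1, push 8): res(3,2)=8
after path 2 (0→6→10→3→2→5→8→7→1, push 3): res(3,2)=5
after path 3 (0→4→10→1, push 9): res(3,2)=5
after path 4 (0→2→3→9→1, push 1): res(3,2)=6
after path 5 (0→6→10→9→1, push 21): res(3,2)=6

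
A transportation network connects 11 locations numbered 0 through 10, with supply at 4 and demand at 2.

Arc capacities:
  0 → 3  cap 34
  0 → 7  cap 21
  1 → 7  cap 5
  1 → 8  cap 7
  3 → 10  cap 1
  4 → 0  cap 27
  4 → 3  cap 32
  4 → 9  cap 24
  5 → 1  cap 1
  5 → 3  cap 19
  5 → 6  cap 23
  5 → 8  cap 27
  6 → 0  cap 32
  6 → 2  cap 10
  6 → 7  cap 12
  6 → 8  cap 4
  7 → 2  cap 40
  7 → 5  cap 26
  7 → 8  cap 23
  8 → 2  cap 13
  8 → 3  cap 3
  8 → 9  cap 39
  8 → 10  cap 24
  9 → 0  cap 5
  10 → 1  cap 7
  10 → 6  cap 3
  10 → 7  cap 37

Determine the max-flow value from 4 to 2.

augment #1: 4→0→7→2 bottleneck 21, total now 21
augment #2: 4→3→10→6→2 bottleneck 1, total now 22

Maximum flow value: 22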